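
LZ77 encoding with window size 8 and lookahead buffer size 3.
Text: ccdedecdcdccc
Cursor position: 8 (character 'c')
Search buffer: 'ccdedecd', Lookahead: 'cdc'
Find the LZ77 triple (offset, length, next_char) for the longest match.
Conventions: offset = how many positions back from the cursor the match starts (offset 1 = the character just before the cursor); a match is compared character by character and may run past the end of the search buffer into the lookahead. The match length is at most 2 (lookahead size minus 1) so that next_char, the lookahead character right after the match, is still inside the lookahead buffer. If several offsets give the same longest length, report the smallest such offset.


Try each offset into the search buffer:
  offset=1 (pos 7, char 'd'): match length 0
  offset=2 (pos 6, char 'c'): match length 2
  offset=3 (pos 5, char 'e'): match length 0
  offset=4 (pos 4, char 'd'): match length 0
  offset=5 (pos 3, char 'e'): match length 0
  offset=6 (pos 2, char 'd'): match length 0
  offset=7 (pos 1, char 'c'): match length 2
  offset=8 (pos 0, char 'c'): match length 1
Longest match has length 2, found at offsets 2, 7; take the smallest, offset 2.
next_char = character at position 8 + 2 = 10 -> 'c'

Best match: offset=2, length=2 (matching 'cd' starting at position 6)
LZ77 triple: (2, 2, 'c')


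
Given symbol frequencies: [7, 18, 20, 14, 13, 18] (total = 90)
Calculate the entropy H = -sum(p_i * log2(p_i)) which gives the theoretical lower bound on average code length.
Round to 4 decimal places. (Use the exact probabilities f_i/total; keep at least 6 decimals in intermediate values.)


Per-symbol terms -p_i * log2(p_i) with p_i = f_i/90:
  p = 7/90 = 0.077778: log2(p) = -3.684498, -p*log2(p) = 0.286572
  p = 18/90 = 0.200000: log2(p) = -2.321928, -p*log2(p) = 0.464386
  p = 20/90 = 0.222222: log2(p) = -2.169925, -p*log2(p) = 0.482206
  p = 14/90 = 0.155556: log2(p) = -2.684498, -p*log2(p) = 0.417589
  p = 13/90 = 0.144444: log2(p) = -2.791413, -p*log2(p) = 0.403204
  p = 18/90 = 0.200000: log2(p) = -2.321928, -p*log2(p) = 0.464386
H = 0.286572 + 0.464386 + 0.482206 + 0.417589 + 0.403204 + 0.464386 = 2.518343

H = 2.5183 bits/symbol


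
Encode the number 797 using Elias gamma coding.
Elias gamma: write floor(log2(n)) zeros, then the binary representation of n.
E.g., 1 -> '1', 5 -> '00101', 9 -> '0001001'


num_bits = floor(log2(797)) + 1 = 10
leading_zeros = num_bits - 1 = 9
binary(797) = 1100011101

Elias gamma(797) = '000000000' + '1100011101' = 0000000001100011101 (19 bits)


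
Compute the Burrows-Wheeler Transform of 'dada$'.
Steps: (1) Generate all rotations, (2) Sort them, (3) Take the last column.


Rotations (sorted):
  0: $dada -> last char: a
  1: a$dad -> last char: d
  2: ada$d -> last char: d
  3: da$da -> last char: a
  4: dada$ -> last char: $


BWT = adda$


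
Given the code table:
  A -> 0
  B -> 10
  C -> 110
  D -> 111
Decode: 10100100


Decoding:
10 -> B
10 -> B
0 -> A
10 -> B
0 -> A


Result: BBABA


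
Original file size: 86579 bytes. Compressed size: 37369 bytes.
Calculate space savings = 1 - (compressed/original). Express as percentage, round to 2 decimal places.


ratio = compressed/original = 37369/86579 = 0.431617
savings = 1 - ratio = 1 - 0.431617 = 0.568383
as a percentage: 0.568383 * 100 = 56.84%

Space savings = 1 - 37369/86579 = 56.84%


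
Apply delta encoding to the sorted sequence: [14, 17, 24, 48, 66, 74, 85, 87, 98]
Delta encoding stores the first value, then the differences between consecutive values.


First value: 14
Deltas:
  17 - 14 = 3
  24 - 17 = 7
  48 - 24 = 24
  66 - 48 = 18
  74 - 66 = 8
  85 - 74 = 11
  87 - 85 = 2
  98 - 87 = 11


Delta encoded: [14, 3, 7, 24, 18, 8, 11, 2, 11]


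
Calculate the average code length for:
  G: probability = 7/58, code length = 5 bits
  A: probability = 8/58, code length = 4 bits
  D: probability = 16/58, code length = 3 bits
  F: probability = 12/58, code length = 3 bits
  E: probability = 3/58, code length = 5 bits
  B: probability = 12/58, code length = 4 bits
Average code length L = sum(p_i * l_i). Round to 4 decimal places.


Weighted contributions p_i * l_i:
  G: (7/58) * 5 = 35/58
  A: (8/58) * 4 = 32/58
  D: (16/58) * 3 = 48/58
  F: (12/58) * 3 = 36/58
  E: (3/58) * 5 = 15/58
  B: (12/58) * 4 = 48/58
Sum = (35 + 32 + 48 + 36 + 15 + 48)/58 = 214/58

L = 214/58 = 3.6897 bits/symbol


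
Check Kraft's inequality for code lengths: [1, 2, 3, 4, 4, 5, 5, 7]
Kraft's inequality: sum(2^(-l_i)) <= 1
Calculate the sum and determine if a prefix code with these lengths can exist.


Sum = 2^(-1) + 2^(-2) + 2^(-3) + 2^(-4) + 2^(-4) + 2^(-5) + 2^(-5) + 2^(-7)
    = 0.5 + 0.25 + 0.125 + 0.0625 + 0.0625 + 0.03125 + 0.03125 + 0.0078125
    = 137/128 = 1.0703125
Since 1.0703125 > 1, Kraft's inequality is NOT satisfied.
A prefix code with these lengths CANNOT exist.

Kraft sum = 1.0703125. Not satisfied.


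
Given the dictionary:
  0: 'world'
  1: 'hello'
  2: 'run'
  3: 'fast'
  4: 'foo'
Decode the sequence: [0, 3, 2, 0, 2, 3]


Look up each index in the dictionary:
  0 -> 'world'
  3 -> 'fast'
  2 -> 'run'
  0 -> 'world'
  2 -> 'run'
  3 -> 'fast'

Decoded: "world fast run world run fast"


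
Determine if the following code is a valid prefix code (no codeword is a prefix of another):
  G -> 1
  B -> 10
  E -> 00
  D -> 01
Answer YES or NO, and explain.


Checking each pair (does one codeword prefix another?):
  G='1' vs B='10': prefix -- VIOLATION

NO -- this is NOT a valid prefix code. G (1) is a prefix of B (10).


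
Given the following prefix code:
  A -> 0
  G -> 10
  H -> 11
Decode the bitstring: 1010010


Decoding step by step:
Bits 10 -> G
Bits 10 -> G
Bits 0 -> A
Bits 10 -> G


Decoded message: GGAG


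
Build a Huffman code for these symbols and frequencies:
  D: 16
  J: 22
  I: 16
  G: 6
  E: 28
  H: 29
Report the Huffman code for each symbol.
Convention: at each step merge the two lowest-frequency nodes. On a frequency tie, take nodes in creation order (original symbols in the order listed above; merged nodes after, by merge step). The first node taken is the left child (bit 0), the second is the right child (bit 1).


Huffman tree construction:
Step 1: Merge G(6) + D(16) = 22
Step 2: Merge I(16) + J(22) = 38
Step 3: Merge (G+D)(22) + E(28) = 50
Step 4: Merge H(29) + (I+J)(38) = 67
Step 5: Merge ((G+D)+E)(50) + (H+(I+J))(67) = 117
Read each symbol's code off the tree from the root (left child = 0, right child = 1).

Codes:
  D: 001 (length 3)
  J: 111 (length 3)
  I: 110 (length 3)
  G: 000 (length 3)
  E: 01 (length 2)
  H: 10 (length 2)
Average code length: 294/117 = 2.5128 bits/symbol


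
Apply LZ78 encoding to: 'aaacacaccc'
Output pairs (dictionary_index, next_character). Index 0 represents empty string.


LZ78 encoding steps:
Dictionary: {0: ''}
Step 1: w='' (idx 0), next='a' -> output (0, 'a'), add 'a' as idx 1
Step 2: w='a' (idx 1), next='a' -> output (1, 'a'), add 'aa' as idx 2
Step 3: w='' (idx 0), next='c' -> output (0, 'c'), add 'c' as idx 3
Step 4: w='a' (idx 1), next='c' -> output (1, 'c'), add 'ac' as idx 4
Step 5: w='ac' (idx 4), next='c' -> output (4, 'c'), add 'acc' as idx 5
Step 6: w='c' (idx 3), end of input -> output (3, '')


Encoded: [(0, 'a'), (1, 'a'), (0, 'c'), (1, 'c'), (4, 'c'), (3, '')]


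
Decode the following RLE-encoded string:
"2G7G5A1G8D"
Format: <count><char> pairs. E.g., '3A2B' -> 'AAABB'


Expanding each <count><char> pair:
  2G -> 'GG'
  7G -> 'GGGGGGG'
  5A -> 'AAAAA'
  1G -> 'G'
  8D -> 'DDDDDDDD'

Decoded = GGGGGGGGGAAAAAGDDDDDDDD


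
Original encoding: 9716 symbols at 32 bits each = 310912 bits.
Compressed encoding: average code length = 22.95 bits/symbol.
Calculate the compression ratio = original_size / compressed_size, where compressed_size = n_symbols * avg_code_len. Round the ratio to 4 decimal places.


original_size = n_symbols * orig_bits = 9716 * 32 = 310912 bits
compressed_size = n_symbols * avg_code_len = 9716 * 22.95 = 222982.2 bits
ratio = original_size / compressed_size = 310912 / 222982.2 = 1.3943

Compression ratio = 1.3943


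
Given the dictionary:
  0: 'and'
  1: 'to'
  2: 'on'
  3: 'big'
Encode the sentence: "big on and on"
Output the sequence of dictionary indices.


Look up each word in the dictionary:
  'big' -> 3
  'on' -> 2
  'and' -> 0
  'on' -> 2

Encoded: [3, 2, 0, 2]


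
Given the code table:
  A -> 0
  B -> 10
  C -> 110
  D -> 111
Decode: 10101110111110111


Decoding:
10 -> B
10 -> B
111 -> D
0 -> A
111 -> D
110 -> C
111 -> D


Result: BBDADCD


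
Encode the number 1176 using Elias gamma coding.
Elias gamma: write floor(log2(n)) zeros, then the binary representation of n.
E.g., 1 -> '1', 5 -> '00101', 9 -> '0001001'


num_bits = floor(log2(1176)) + 1 = 11
leading_zeros = num_bits - 1 = 10
binary(1176) = 10010011000

Elias gamma(1176) = '0000000000' + '10010011000' = 000000000010010011000 (21 bits)


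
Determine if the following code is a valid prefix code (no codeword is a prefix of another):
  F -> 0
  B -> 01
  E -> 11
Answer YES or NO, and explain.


Checking each pair (does one codeword prefix another?):
  F='0' vs B='01': prefix -- VIOLATION

NO -- this is NOT a valid prefix code. F (0) is a prefix of B (01).


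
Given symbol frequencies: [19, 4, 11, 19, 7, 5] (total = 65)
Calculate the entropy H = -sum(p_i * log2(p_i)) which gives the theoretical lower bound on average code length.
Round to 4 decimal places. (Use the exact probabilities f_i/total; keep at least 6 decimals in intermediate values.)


Per-symbol terms -p_i * log2(p_i) with p_i = f_i/65:
  p = 19/65 = 0.292308: log2(p) = -1.774440, -p*log2(p) = 0.518683
  p = 4/65 = 0.061538: log2(p) = -4.022368, -p*log2(p) = 0.247530
  p = 11/65 = 0.169231: log2(p) = -2.562936, -p*log2(p) = 0.433728
  p = 19/65 = 0.292308: log2(p) = -1.774440, -p*log2(p) = 0.518683
  p = 7/65 = 0.107692: log2(p) = -3.215013, -p*log2(p) = 0.346232
  p = 5/65 = 0.076923: log2(p) = -3.700440, -p*log2(p) = 0.284649
H = 0.518683 + 0.247530 + 0.433728 + 0.518683 + 0.346232 + 0.284649 = 2.349505

H = 2.3495 bits/symbol


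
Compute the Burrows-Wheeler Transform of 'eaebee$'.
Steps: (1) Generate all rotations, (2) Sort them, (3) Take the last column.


Rotations (sorted):
  0: $eaebee -> last char: e
  1: aebee$e -> last char: e
  2: bee$eae -> last char: e
  3: e$eaebe -> last char: e
  4: eaebee$ -> last char: $
  5: ebee$ea -> last char: a
  6: ee$eaeb -> last char: b


BWT = eeee$ab


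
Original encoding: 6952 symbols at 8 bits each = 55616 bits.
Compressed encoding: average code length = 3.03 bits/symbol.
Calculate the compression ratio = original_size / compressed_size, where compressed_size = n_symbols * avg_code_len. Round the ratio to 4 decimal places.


original_size = n_symbols * orig_bits = 6952 * 8 = 55616 bits
compressed_size = n_symbols * avg_code_len = 6952 * 3.03 = 21064.56 bits
ratio = original_size / compressed_size = 55616 / 21064.56 = 2.6403

Compression ratio = 2.6403


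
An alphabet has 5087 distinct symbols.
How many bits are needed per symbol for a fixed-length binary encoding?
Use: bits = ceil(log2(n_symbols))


log2(5087) = 12.3126
Bracket: 2^12 = 4096 < 5087 <= 2^13 = 8192
So ceil(log2(5087)) = 13

bits = ceil(log2(5087)) = ceil(12.3126) = 13 bits


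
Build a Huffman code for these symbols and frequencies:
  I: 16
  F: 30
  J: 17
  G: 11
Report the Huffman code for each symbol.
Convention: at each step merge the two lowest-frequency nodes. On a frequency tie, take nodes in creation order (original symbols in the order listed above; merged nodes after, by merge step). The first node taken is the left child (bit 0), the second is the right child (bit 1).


Huffman tree construction:
Step 1: Merge G(11) + I(16) = 27
Step 2: Merge J(17) + (G+I)(27) = 44
Step 3: Merge F(30) + (J+(G+I))(44) = 74
Read each symbol's code off the tree from the root (left child = 0, right child = 1).

Codes:
  I: 111 (length 3)
  F: 0 (length 1)
  J: 10 (length 2)
  G: 110 (length 3)
Average code length: 145/74 = 1.9595 bits/symbol


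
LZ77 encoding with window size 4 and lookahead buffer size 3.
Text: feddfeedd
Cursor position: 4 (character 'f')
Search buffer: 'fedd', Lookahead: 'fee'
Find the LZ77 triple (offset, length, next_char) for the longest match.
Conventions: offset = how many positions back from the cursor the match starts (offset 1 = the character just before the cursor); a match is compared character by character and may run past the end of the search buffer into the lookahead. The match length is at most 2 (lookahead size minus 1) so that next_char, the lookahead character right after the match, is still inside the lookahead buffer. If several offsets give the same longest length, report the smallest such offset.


Try each offset into the search buffer:
  offset=1 (pos 3, char 'd'): match length 0
  offset=2 (pos 2, char 'd'): match length 0
  offset=3 (pos 1, char 'e'): match length 0
  offset=4 (pos 0, char 'f'): match length 2
Longest match has length 2 at offset 4.
next_char = character at position 4 + 2 = 6 -> 'e'

Best match: offset=4, length=2 (matching 'fe' starting at position 0)
LZ77 triple: (4, 2, 'e')


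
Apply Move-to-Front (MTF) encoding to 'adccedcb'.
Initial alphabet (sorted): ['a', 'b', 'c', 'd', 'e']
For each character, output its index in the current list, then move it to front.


MTF encoding:
'a': index 0 in ['a', 'b', 'c', 'd', 'e'] -> ['a', 'b', 'c', 'd', 'e']
'd': index 3 in ['a', 'b', 'c', 'd', 'e'] -> ['d', 'a', 'b', 'c', 'e']
'c': index 3 in ['d', 'a', 'b', 'c', 'e'] -> ['c', 'd', 'a', 'b', 'e']
'c': index 0 in ['c', 'd', 'a', 'b', 'e'] -> ['c', 'd', 'a', 'b', 'e']
'e': index 4 in ['c', 'd', 'a', 'b', 'e'] -> ['e', 'c', 'd', 'a', 'b']
'd': index 2 in ['e', 'c', 'd', 'a', 'b'] -> ['d', 'e', 'c', 'a', 'b']
'c': index 2 in ['d', 'e', 'c', 'a', 'b'] -> ['c', 'd', 'e', 'a', 'b']
'b': index 4 in ['c', 'd', 'e', 'a', 'b'] -> ['b', 'c', 'd', 'e', 'a']


Output: [0, 3, 3, 0, 4, 2, 2, 4]


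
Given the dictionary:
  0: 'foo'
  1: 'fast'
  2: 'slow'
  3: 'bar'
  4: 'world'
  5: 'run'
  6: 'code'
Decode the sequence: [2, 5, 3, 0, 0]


Look up each index in the dictionary:
  2 -> 'slow'
  5 -> 'run'
  3 -> 'bar'
  0 -> 'foo'
  0 -> 'foo'

Decoded: "slow run bar foo foo"


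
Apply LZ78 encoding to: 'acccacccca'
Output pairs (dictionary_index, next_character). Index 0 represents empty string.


LZ78 encoding steps:
Dictionary: {0: ''}
Step 1: w='' (idx 0), next='a' -> output (0, 'a'), add 'a' as idx 1
Step 2: w='' (idx 0), next='c' -> output (0, 'c'), add 'c' as idx 2
Step 3: w='c' (idx 2), next='c' -> output (2, 'c'), add 'cc' as idx 3
Step 4: w='a' (idx 1), next='c' -> output (1, 'c'), add 'ac' as idx 4
Step 5: w='cc' (idx 3), next='c' -> output (3, 'c'), add 'ccc' as idx 5
Step 6: w='a' (idx 1), end of input -> output (1, '')


Encoded: [(0, 'a'), (0, 'c'), (2, 'c'), (1, 'c'), (3, 'c'), (1, '')]


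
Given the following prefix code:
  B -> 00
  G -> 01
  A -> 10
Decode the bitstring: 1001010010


Decoding step by step:
Bits 10 -> A
Bits 01 -> G
Bits 01 -> G
Bits 00 -> B
Bits 10 -> A


Decoded message: AGGBA


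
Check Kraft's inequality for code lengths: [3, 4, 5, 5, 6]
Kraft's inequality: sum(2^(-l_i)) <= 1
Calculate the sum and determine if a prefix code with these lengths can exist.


Sum = 2^(-3) + 2^(-4) + 2^(-5) + 2^(-5) + 2^(-6)
    = 0.125 + 0.0625 + 0.03125 + 0.03125 + 0.015625
    = 17/64 = 0.265625
Since 0.265625 <= 1, Kraft's inequality IS satisfied.
A prefix code with these lengths CAN exist.

Kraft sum = 0.265625. Satisfied.


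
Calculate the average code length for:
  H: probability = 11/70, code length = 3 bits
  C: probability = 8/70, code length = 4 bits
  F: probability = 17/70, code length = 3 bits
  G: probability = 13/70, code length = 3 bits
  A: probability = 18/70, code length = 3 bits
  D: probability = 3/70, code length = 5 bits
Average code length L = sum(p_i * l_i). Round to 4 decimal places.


Weighted contributions p_i * l_i:
  H: (11/70) * 3 = 33/70
  C: (8/70) * 4 = 32/70
  F: (17/70) * 3 = 51/70
  G: (13/70) * 3 = 39/70
  A: (18/70) * 3 = 54/70
  D: (3/70) * 5 = 15/70
Sum = (33 + 32 + 51 + 39 + 54 + 15)/70 = 224/70

L = 224/70 = 3.2000 bits/symbol


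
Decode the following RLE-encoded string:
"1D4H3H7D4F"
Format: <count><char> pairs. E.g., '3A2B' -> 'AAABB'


Expanding each <count><char> pair:
  1D -> 'D'
  4H -> 'HHHH'
  3H -> 'HHH'
  7D -> 'DDDDDDD'
  4F -> 'FFFF'

Decoded = DHHHHHHHDDDDDDDFFFF


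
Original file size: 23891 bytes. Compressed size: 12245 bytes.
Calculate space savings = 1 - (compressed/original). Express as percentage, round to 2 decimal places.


ratio = compressed/original = 12245/23891 = 0.512536
savings = 1 - ratio = 1 - 0.512536 = 0.487464
as a percentage: 0.487464 * 100 = 48.75%

Space savings = 1 - 12245/23891 = 48.75%


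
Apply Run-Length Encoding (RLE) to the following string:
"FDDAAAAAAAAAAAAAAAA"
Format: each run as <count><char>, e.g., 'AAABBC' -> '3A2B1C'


Scanning runs left to right:
  i=0: run of 'F' x 1 -> '1F'
  i=1: run of 'D' x 2 -> '2D'
  i=3: run of 'A' x 16 -> '16A'

RLE = 1F2D16A


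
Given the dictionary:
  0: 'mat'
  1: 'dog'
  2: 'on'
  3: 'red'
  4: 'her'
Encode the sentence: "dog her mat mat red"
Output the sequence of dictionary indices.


Look up each word in the dictionary:
  'dog' -> 1
  'her' -> 4
  'mat' -> 0
  'mat' -> 0
  'red' -> 3

Encoded: [1, 4, 0, 0, 3]


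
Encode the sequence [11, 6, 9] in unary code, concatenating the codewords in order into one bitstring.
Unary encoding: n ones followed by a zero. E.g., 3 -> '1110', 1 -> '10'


Encode each number as n ones followed by a terminating 0:
  11 -> 111111111110 (12 bits)
  6 -> 1111110 (7 bits)
  9 -> 1111111110 (10 bits)
Total length = 12 + 7 + 10 = 29 bits.

Unary([11, 6, 9]) = 11111111111011111101111111110 (29 bits)


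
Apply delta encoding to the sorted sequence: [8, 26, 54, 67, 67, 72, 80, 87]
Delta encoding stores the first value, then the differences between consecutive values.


First value: 8
Deltas:
  26 - 8 = 18
  54 - 26 = 28
  67 - 54 = 13
  67 - 67 = 0
  72 - 67 = 5
  80 - 72 = 8
  87 - 80 = 7


Delta encoded: [8, 18, 28, 13, 0, 5, 8, 7]


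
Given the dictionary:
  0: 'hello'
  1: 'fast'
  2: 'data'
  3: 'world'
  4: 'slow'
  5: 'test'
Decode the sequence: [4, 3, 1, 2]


Look up each index in the dictionary:
  4 -> 'slow'
  3 -> 'world'
  1 -> 'fast'
  2 -> 'data'

Decoded: "slow world fast data"


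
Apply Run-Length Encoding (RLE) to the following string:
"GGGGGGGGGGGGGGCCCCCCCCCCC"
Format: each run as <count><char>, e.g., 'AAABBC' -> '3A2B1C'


Scanning runs left to right:
  i=0: run of 'G' x 14 -> '14G'
  i=14: run of 'C' x 11 -> '11C'

RLE = 14G11C


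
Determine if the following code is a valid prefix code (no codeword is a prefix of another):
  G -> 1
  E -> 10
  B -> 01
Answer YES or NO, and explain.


Checking each pair (does one codeword prefix another?):
  G='1' vs E='10': prefix -- VIOLATION

NO -- this is NOT a valid prefix code. G (1) is a prefix of E (10).


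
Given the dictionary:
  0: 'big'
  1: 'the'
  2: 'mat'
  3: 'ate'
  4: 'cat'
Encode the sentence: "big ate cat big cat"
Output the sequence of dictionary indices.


Look up each word in the dictionary:
  'big' -> 0
  'ate' -> 3
  'cat' -> 4
  'big' -> 0
  'cat' -> 4

Encoded: [0, 3, 4, 0, 4]


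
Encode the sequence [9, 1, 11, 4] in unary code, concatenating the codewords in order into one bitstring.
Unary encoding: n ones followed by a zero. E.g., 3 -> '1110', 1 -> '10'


Encode each number as n ones followed by a terminating 0:
  9 -> 1111111110 (10 bits)
  1 -> 10 (2 bits)
  11 -> 111111111110 (12 bits)
  4 -> 11110 (5 bits)
Total length = 10 + 2 + 12 + 5 = 29 bits.

Unary([9, 1, 11, 4]) = 11111111101011111111111011110 (29 bits)


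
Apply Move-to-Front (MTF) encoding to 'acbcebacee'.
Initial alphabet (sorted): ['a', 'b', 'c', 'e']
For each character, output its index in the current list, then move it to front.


MTF encoding:
'a': index 0 in ['a', 'b', 'c', 'e'] -> ['a', 'b', 'c', 'e']
'c': index 2 in ['a', 'b', 'c', 'e'] -> ['c', 'a', 'b', 'e']
'b': index 2 in ['c', 'a', 'b', 'e'] -> ['b', 'c', 'a', 'e']
'c': index 1 in ['b', 'c', 'a', 'e'] -> ['c', 'b', 'a', 'e']
'e': index 3 in ['c', 'b', 'a', 'e'] -> ['e', 'c', 'b', 'a']
'b': index 2 in ['e', 'c', 'b', 'a'] -> ['b', 'e', 'c', 'a']
'a': index 3 in ['b', 'e', 'c', 'a'] -> ['a', 'b', 'e', 'c']
'c': index 3 in ['a', 'b', 'e', 'c'] -> ['c', 'a', 'b', 'e']
'e': index 3 in ['c', 'a', 'b', 'e'] -> ['e', 'c', 'a', 'b']
'e': index 0 in ['e', 'c', 'a', 'b'] -> ['e', 'c', 'a', 'b']


Output: [0, 2, 2, 1, 3, 2, 3, 3, 3, 0]


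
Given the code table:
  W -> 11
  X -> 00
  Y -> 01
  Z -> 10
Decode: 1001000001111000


Decoding:
10 -> Z
01 -> Y
00 -> X
00 -> X
01 -> Y
11 -> W
10 -> Z
00 -> X


Result: ZYXXYWZX


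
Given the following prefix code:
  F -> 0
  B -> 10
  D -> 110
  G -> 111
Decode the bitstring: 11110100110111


Decoding step by step:
Bits 111 -> G
Bits 10 -> B
Bits 10 -> B
Bits 0 -> F
Bits 110 -> D
Bits 111 -> G


Decoded message: GBBFDG


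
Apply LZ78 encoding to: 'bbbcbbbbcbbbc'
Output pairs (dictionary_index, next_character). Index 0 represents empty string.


LZ78 encoding steps:
Dictionary: {0: ''}
Step 1: w='' (idx 0), next='b' -> output (0, 'b'), add 'b' as idx 1
Step 2: w='b' (idx 1), next='b' -> output (1, 'b'), add 'bb' as idx 2
Step 3: w='' (idx 0), next='c' -> output (0, 'c'), add 'c' as idx 3
Step 4: w='bb' (idx 2), next='b' -> output (2, 'b'), add 'bbb' as idx 4
Step 5: w='b' (idx 1), next='c' -> output (1, 'c'), add 'bc' as idx 5
Step 6: w='bbb' (idx 4), next='c' -> output (4, 'c'), add 'bbbc' as idx 6


Encoded: [(0, 'b'), (1, 'b'), (0, 'c'), (2, 'b'), (1, 'c'), (4, 'c')]


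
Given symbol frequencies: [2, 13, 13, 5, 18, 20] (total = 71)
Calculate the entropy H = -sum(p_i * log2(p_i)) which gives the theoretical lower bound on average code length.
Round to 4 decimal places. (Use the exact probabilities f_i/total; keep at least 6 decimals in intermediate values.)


Per-symbol terms -p_i * log2(p_i) with p_i = f_i/71:
  p = 2/71 = 0.028169: log2(p) = -5.149747, -p*log2(p) = 0.145063
  p = 13/71 = 0.183099: log2(p) = -2.449307, -p*log2(p) = 0.448465
  p = 13/71 = 0.183099: log2(p) = -2.449307, -p*log2(p) = 0.448465
  p = 5/71 = 0.070423: log2(p) = -3.827819, -p*log2(p) = 0.269565
  p = 18/71 = 0.253521: log2(p) = -1.979822, -p*log2(p) = 0.501927
  p = 20/71 = 0.281690: log2(p) = -1.827819, -p*log2(p) = 0.514879
H = 0.145063 + 0.448465 + 0.448465 + 0.269565 + 0.501927 + 0.514879 = 2.328364

H = 2.3284 bits/symbol


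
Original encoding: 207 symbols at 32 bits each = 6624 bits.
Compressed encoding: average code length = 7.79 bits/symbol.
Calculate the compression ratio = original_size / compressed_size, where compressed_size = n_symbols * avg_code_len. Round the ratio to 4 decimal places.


original_size = n_symbols * orig_bits = 207 * 32 = 6624 bits
compressed_size = n_symbols * avg_code_len = 207 * 7.79 = 1612.53 bits
ratio = original_size / compressed_size = 6624 / 1612.53 = 4.1078

Compression ratio = 4.1078


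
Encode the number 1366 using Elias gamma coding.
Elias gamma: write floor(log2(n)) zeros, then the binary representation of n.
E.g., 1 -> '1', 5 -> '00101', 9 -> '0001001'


num_bits = floor(log2(1366)) + 1 = 11
leading_zeros = num_bits - 1 = 10
binary(1366) = 10101010110

Elias gamma(1366) = '0000000000' + '10101010110' = 000000000010101010110 (21 bits)


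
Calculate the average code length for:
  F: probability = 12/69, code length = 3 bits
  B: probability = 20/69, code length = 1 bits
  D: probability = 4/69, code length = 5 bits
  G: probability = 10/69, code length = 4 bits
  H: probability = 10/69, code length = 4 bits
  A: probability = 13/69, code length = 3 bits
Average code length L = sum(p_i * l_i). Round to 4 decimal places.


Weighted contributions p_i * l_i:
  F: (12/69) * 3 = 36/69
  B: (20/69) * 1 = 20/69
  D: (4/69) * 5 = 20/69
  G: (10/69) * 4 = 40/69
  H: (10/69) * 4 = 40/69
  A: (13/69) * 3 = 39/69
Sum = (36 + 20 + 20 + 40 + 40 + 39)/69 = 195/69

L = 195/69 = 2.8261 bits/symbol


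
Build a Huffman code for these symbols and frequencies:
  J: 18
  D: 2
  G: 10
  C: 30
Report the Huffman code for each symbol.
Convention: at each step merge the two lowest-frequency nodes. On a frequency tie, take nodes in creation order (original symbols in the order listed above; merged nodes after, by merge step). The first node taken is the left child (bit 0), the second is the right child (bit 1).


Huffman tree construction:
Step 1: Merge D(2) + G(10) = 12
Step 2: Merge (D+G)(12) + J(18) = 30
Step 3: Merge C(30) + ((D+G)+J)(30) = 60
Read each symbol's code off the tree from the root (left child = 0, right child = 1).

Codes:
  J: 11 (length 2)
  D: 100 (length 3)
  G: 101 (length 3)
  C: 0 (length 1)
Average code length: 102/60 = 1.7000 bits/symbol


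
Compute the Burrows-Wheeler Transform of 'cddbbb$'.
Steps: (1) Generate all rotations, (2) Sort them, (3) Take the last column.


Rotations (sorted):
  0: $cddbbb -> last char: b
  1: b$cddbb -> last char: b
  2: bb$cddb -> last char: b
  3: bbb$cdd -> last char: d
  4: cddbbb$ -> last char: $
  5: dbbb$cd -> last char: d
  6: ddbbb$c -> last char: c


BWT = bbbd$dc


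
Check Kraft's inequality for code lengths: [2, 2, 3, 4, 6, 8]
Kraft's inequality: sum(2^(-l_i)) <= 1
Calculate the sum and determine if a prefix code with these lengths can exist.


Sum = 2^(-2) + 2^(-2) + 2^(-3) + 2^(-4) + 2^(-6) + 2^(-8)
    = 0.25 + 0.25 + 0.125 + 0.0625 + 0.015625 + 0.00390625
    = 181/256 = 0.70703125
Since 0.70703125 <= 1, Kraft's inequality IS satisfied.
A prefix code with these lengths CAN exist.

Kraft sum = 0.70703125. Satisfied.


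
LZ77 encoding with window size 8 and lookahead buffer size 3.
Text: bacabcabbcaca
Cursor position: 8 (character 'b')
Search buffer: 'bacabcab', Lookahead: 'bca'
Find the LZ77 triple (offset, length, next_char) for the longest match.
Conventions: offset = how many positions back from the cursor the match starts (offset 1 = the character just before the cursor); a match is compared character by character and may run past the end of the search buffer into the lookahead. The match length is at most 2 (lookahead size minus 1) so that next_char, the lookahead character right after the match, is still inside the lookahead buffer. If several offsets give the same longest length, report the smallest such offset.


Try each offset into the search buffer:
  offset=1 (pos 7, char 'b'): match length 1
  offset=2 (pos 6, char 'a'): match length 0
  offset=3 (pos 5, char 'c'): match length 0
  offset=4 (pos 4, char 'b'): match length 2
  offset=5 (pos 3, char 'a'): match length 0
  offset=6 (pos 2, char 'c'): match length 0
  offset=7 (pos 1, char 'a'): match length 0
  offset=8 (pos 0, char 'b'): match length 1
Longest match has length 2 at offset 4.
next_char = character at position 8 + 2 = 10 -> 'a'

Best match: offset=4, length=2 (matching 'bc' starting at position 4)
LZ77 triple: (4, 2, 'a')


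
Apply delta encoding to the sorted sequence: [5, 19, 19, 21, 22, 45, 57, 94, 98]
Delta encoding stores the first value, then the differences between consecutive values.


First value: 5
Deltas:
  19 - 5 = 14
  19 - 19 = 0
  21 - 19 = 2
  22 - 21 = 1
  45 - 22 = 23
  57 - 45 = 12
  94 - 57 = 37
  98 - 94 = 4


Delta encoded: [5, 14, 0, 2, 1, 23, 12, 37, 4]


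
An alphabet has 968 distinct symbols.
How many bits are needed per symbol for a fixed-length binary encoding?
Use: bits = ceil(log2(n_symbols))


log2(968) = 9.9189
Bracket: 2^9 = 512 < 968 <= 2^10 = 1024
So ceil(log2(968)) = 10

bits = ceil(log2(968)) = ceil(9.9189) = 10 bits


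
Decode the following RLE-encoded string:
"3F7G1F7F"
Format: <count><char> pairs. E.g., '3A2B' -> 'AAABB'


Expanding each <count><char> pair:
  3F -> 'FFF'
  7G -> 'GGGGGGG'
  1F -> 'F'
  7F -> 'FFFFFFF'

Decoded = FFFGGGGGGGFFFFFFFF


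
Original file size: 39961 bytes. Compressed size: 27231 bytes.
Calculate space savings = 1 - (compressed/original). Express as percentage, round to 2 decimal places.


ratio = compressed/original = 27231/39961 = 0.681439
savings = 1 - ratio = 1 - 0.681439 = 0.318561
as a percentage: 0.318561 * 100 = 31.86%

Space savings = 1 - 27231/39961 = 31.86%


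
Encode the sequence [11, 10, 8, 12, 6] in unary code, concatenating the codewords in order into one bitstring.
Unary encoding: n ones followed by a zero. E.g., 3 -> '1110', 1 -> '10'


Encode each number as n ones followed by a terminating 0:
  11 -> 111111111110 (12 bits)
  10 -> 11111111110 (11 bits)
  8 -> 111111110 (9 bits)
  12 -> 1111111111110 (13 bits)
  6 -> 1111110 (7 bits)
Total length = 12 + 11 + 9 + 13 + 7 = 52 bits.

Unary([11, 10, 8, 12, 6]) = 1111111111101111111111011111111011111111111101111110 (52 bits)


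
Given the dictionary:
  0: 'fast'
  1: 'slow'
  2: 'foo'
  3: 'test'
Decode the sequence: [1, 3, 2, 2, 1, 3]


Look up each index in the dictionary:
  1 -> 'slow'
  3 -> 'test'
  2 -> 'foo'
  2 -> 'foo'
  1 -> 'slow'
  3 -> 'test'

Decoded: "slow test foo foo slow test"


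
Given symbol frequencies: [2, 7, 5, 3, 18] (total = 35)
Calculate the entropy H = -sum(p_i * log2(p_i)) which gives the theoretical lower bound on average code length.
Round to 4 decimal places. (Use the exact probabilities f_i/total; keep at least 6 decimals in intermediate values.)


Per-symbol terms -p_i * log2(p_i) with p_i = f_i/35:
  p = 2/35 = 0.057143: log2(p) = -4.129283, -p*log2(p) = 0.235959
  p = 7/35 = 0.200000: log2(p) = -2.321928, -p*log2(p) = 0.464386
  p = 5/35 = 0.142857: log2(p) = -2.807355, -p*log2(p) = 0.401051
  p = 3/35 = 0.085714: log2(p) = -3.544321, -p*log2(p) = 0.303799
  p = 18/35 = 0.514286: log2(p) = -0.959358, -p*log2(p) = 0.493384
H = 0.235959 + 0.464386 + 0.401051 + 0.303799 + 0.493384 = 1.898579

H = 1.8986 bits/symbol


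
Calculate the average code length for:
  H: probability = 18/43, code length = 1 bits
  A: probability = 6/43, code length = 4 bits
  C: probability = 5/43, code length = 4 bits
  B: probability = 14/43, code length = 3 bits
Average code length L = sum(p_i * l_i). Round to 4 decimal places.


Weighted contributions p_i * l_i:
  H: (18/43) * 1 = 18/43
  A: (6/43) * 4 = 24/43
  C: (5/43) * 4 = 20/43
  B: (14/43) * 3 = 42/43
Sum = (18 + 24 + 20 + 42)/43 = 104/43

L = 104/43 = 2.4186 bits/symbol


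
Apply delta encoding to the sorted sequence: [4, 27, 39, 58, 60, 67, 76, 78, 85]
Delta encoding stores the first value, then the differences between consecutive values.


First value: 4
Deltas:
  27 - 4 = 23
  39 - 27 = 12
  58 - 39 = 19
  60 - 58 = 2
  67 - 60 = 7
  76 - 67 = 9
  78 - 76 = 2
  85 - 78 = 7


Delta encoded: [4, 23, 12, 19, 2, 7, 9, 2, 7]


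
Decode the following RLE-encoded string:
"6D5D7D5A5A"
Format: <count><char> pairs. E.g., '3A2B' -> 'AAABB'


Expanding each <count><char> pair:
  6D -> 'DDDDDD'
  5D -> 'DDDDD'
  7D -> 'DDDDDDD'
  5A -> 'AAAAA'
  5A -> 'AAAAA'

Decoded = DDDDDDDDDDDDDDDDDDAAAAAAAAAA


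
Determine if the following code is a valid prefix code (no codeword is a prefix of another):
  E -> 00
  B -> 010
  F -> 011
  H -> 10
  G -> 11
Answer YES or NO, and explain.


Checking each pair (does one codeword prefix another?):
  E='00' vs B='010': no prefix
  E='00' vs F='011': no prefix
  E='00' vs H='10': no prefix
  E='00' vs G='11': no prefix
  B='010' vs E='00': no prefix
  B='010' vs F='011': no prefix
  B='010' vs H='10': no prefix
  B='010' vs G='11': no prefix
  F='011' vs E='00': no prefix
  F='011' vs B='010': no prefix
  F='011' vs H='10': no prefix
  F='011' vs G='11': no prefix
  H='10' vs E='00': no prefix
  H='10' vs B='010': no prefix
  H='10' vs F='011': no prefix
  H='10' vs G='11': no prefix
  G='11' vs E='00': no prefix
  G='11' vs B='010': no prefix
  G='11' vs F='011': no prefix
  G='11' vs H='10': no prefix
No violation found over all pairs.

YES -- this is a valid prefix code. No codeword is a prefix of any other codeword.


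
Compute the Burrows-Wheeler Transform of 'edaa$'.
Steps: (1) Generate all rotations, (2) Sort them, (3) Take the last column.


Rotations (sorted):
  0: $edaa -> last char: a
  1: a$eda -> last char: a
  2: aa$ed -> last char: d
  3: daa$e -> last char: e
  4: edaa$ -> last char: $


BWT = aade$


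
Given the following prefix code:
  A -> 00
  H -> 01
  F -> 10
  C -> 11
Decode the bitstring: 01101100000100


Decoding step by step:
Bits 01 -> H
Bits 10 -> F
Bits 11 -> C
Bits 00 -> A
Bits 00 -> A
Bits 01 -> H
Bits 00 -> A


Decoded message: HFCAAHA


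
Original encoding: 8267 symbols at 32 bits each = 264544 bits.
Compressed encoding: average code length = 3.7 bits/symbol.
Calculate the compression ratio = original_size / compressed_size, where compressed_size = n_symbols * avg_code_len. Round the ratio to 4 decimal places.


original_size = n_symbols * orig_bits = 8267 * 32 = 264544 bits
compressed_size = n_symbols * avg_code_len = 8267 * 3.7 = 30587.9 bits
ratio = original_size / compressed_size = 264544 / 30587.9 = 8.6486

Compression ratio = 8.6486


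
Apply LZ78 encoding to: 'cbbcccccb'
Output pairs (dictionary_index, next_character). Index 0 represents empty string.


LZ78 encoding steps:
Dictionary: {0: ''}
Step 1: w='' (idx 0), next='c' -> output (0, 'c'), add 'c' as idx 1
Step 2: w='' (idx 0), next='b' -> output (0, 'b'), add 'b' as idx 2
Step 3: w='b' (idx 2), next='c' -> output (2, 'c'), add 'bc' as idx 3
Step 4: w='c' (idx 1), next='c' -> output (1, 'c'), add 'cc' as idx 4
Step 5: w='cc' (idx 4), next='b' -> output (4, 'b'), add 'ccb' as idx 5


Encoded: [(0, 'c'), (0, 'b'), (2, 'c'), (1, 'c'), (4, 'b')]


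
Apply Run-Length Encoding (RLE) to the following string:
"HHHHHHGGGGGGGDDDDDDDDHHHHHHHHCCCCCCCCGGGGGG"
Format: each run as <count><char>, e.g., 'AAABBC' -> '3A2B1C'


Scanning runs left to right:
  i=0: run of 'H' x 6 -> '6H'
  i=6: run of 'G' x 7 -> '7G'
  i=13: run of 'D' x 8 -> '8D'
  i=21: run of 'H' x 8 -> '8H'
  i=29: run of 'C' x 8 -> '8C'
  i=37: run of 'G' x 6 -> '6G'

RLE = 6H7G8D8H8C6G


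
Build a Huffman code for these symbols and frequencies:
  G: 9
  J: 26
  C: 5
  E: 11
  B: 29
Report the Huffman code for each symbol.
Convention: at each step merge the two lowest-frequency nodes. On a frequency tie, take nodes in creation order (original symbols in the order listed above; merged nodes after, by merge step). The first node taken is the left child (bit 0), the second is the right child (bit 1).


Huffman tree construction:
Step 1: Merge C(5) + G(9) = 14
Step 2: Merge E(11) + (C+G)(14) = 25
Step 3: Merge (E+(C+G))(25) + J(26) = 51
Step 4: Merge B(29) + ((E+(C+G))+J)(51) = 80
Read each symbol's code off the tree from the root (left child = 0, right child = 1).

Codes:
  G: 1011 (length 4)
  J: 11 (length 2)
  C: 1010 (length 4)
  E: 100 (length 3)
  B: 0 (length 1)
Average code length: 170/80 = 2.1250 bits/symbol


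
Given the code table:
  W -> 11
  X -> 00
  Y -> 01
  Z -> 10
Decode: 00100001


Decoding:
00 -> X
10 -> Z
00 -> X
01 -> Y


Result: XZXY


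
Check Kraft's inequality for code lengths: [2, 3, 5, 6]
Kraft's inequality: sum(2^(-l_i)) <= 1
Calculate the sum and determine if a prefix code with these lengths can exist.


Sum = 2^(-2) + 2^(-3) + 2^(-5) + 2^(-6)
    = 0.25 + 0.125 + 0.03125 + 0.015625
    = 27/64 = 0.421875
Since 0.421875 <= 1, Kraft's inequality IS satisfied.
A prefix code with these lengths CAN exist.

Kraft sum = 0.421875. Satisfied.


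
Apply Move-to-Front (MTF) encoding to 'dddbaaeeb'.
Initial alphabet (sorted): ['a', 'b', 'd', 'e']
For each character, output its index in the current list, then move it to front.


MTF encoding:
'd': index 2 in ['a', 'b', 'd', 'e'] -> ['d', 'a', 'b', 'e']
'd': index 0 in ['d', 'a', 'b', 'e'] -> ['d', 'a', 'b', 'e']
'd': index 0 in ['d', 'a', 'b', 'e'] -> ['d', 'a', 'b', 'e']
'b': index 2 in ['d', 'a', 'b', 'e'] -> ['b', 'd', 'a', 'e']
'a': index 2 in ['b', 'd', 'a', 'e'] -> ['a', 'b', 'd', 'e']
'a': index 0 in ['a', 'b', 'd', 'e'] -> ['a', 'b', 'd', 'e']
'e': index 3 in ['a', 'b', 'd', 'e'] -> ['e', 'a', 'b', 'd']
'e': index 0 in ['e', 'a', 'b', 'd'] -> ['e', 'a', 'b', 'd']
'b': index 2 in ['e', 'a', 'b', 'd'] -> ['b', 'e', 'a', 'd']


Output: [2, 0, 0, 2, 2, 0, 3, 0, 2]


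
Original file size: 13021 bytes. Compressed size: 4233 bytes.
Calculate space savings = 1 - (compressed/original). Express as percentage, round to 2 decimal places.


ratio = compressed/original = 4233/13021 = 0.32509
savings = 1 - ratio = 1 - 0.32509 = 0.67491
as a percentage: 0.67491 * 100 = 67.49%

Space savings = 1 - 4233/13021 = 67.49%


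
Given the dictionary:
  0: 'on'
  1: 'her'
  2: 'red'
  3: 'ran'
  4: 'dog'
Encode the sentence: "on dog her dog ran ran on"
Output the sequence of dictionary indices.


Look up each word in the dictionary:
  'on' -> 0
  'dog' -> 4
  'her' -> 1
  'dog' -> 4
  'ran' -> 3
  'ran' -> 3
  'on' -> 0

Encoded: [0, 4, 1, 4, 3, 3, 0]


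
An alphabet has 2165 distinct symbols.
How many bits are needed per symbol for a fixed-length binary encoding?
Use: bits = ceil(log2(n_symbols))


log2(2165) = 11.0802
Bracket: 2^11 = 2048 < 2165 <= 2^12 = 4096
So ceil(log2(2165)) = 12

bits = ceil(log2(2165)) = ceil(11.0802) = 12 bits


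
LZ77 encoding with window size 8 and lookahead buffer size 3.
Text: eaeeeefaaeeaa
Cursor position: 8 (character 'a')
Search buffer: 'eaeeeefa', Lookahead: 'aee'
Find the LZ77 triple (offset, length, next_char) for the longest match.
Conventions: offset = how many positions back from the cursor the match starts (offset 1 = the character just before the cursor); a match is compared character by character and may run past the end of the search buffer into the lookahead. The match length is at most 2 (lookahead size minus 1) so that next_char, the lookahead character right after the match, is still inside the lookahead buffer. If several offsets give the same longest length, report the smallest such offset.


Try each offset into the search buffer:
  offset=1 (pos 7, char 'a'): match length 1
  offset=2 (pos 6, char 'f'): match length 0
  offset=3 (pos 5, char 'e'): match length 0
  offset=4 (pos 4, char 'e'): match length 0
  offset=5 (pos 3, char 'e'): match length 0
  offset=6 (pos 2, char 'e'): match length 0
  offset=7 (pos 1, char 'a'): match length 2
  offset=8 (pos 0, char 'e'): match length 0
Longest match has length 2 at offset 7.
next_char = character at position 8 + 2 = 10 -> 'e'

Best match: offset=7, length=2 (matching 'ae' starting at position 1)
LZ77 triple: (7, 2, 'e')


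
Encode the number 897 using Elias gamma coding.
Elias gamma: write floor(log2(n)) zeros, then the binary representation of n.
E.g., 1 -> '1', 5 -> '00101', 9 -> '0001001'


num_bits = floor(log2(897)) + 1 = 10
leading_zeros = num_bits - 1 = 9
binary(897) = 1110000001

Elias gamma(897) = '000000000' + '1110000001' = 0000000001110000001 (19 bits)


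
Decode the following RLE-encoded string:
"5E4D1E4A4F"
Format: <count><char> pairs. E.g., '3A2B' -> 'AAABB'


Expanding each <count><char> pair:
  5E -> 'EEEEE'
  4D -> 'DDDD'
  1E -> 'E'
  4A -> 'AAAA'
  4F -> 'FFFF'

Decoded = EEEEEDDDDEAAAAFFFF


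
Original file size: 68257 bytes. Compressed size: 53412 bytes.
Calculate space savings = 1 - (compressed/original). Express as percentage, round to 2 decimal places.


ratio = compressed/original = 53412/68257 = 0.782513
savings = 1 - ratio = 1 - 0.782513 = 0.217487
as a percentage: 0.217487 * 100 = 21.75%

Space savings = 1 - 53412/68257 = 21.75%


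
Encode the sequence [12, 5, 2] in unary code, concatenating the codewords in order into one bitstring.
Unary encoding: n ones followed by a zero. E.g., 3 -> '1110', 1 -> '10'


Encode each number as n ones followed by a terminating 0:
  12 -> 1111111111110 (13 bits)
  5 -> 111110 (6 bits)
  2 -> 110 (3 bits)
Total length = 13 + 6 + 3 = 22 bits.

Unary([12, 5, 2]) = 1111111111110111110110 (22 bits)


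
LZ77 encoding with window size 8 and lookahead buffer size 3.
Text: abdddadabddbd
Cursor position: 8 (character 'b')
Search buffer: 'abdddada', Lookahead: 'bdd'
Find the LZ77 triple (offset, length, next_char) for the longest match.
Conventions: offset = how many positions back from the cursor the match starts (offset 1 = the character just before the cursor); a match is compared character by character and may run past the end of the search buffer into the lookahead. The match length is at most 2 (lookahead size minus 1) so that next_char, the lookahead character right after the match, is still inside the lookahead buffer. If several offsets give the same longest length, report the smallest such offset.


Try each offset into the search buffer:
  offset=1 (pos 7, char 'a'): match length 0
  offset=2 (pos 6, char 'd'): match length 0
  offset=3 (pos 5, char 'a'): match length 0
  offset=4 (pos 4, char 'd'): match length 0
  offset=5 (pos 3, char 'd'): match length 0
  offset=6 (pos 2, char 'd'): match length 0
  offset=7 (pos 1, char 'b'): match length 2
  offset=8 (pos 0, char 'a'): match length 0
Longest match has length 2 at offset 7.
next_char = character at position 8 + 2 = 10 -> 'd'

Best match: offset=7, length=2 (matching 'bd' starting at position 1)
LZ77 triple: (7, 2, 'd')
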